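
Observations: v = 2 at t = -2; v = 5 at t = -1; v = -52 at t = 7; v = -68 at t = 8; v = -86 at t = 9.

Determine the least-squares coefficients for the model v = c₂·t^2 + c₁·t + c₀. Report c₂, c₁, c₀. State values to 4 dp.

Entries of AᵀA: Σt^2·t^2 = 13075, Σt^2·t = 1575, Σt^2 = 199, Σt·t = 199, Σt = 21, Σ1 = 5.
And Σt^2·v = -13853, Σt·v = -1691, Σv = -199.
AᵀA·[c₂, c₁, c₀]ᵀ = Aᵀv becomes [[13075, 1575, 199]; [1575, 199, 21]; [199, 21, 5]]·[c₂, c₁, c₀]ᵀ = [-13853, -1691, -199]ᵀ.
Solving the 3×3 system (Gaussian elimination) gives c₂ = -31488/30919, c₁ = -4082/4417, c₀ = 142657/30919.

c₂ = -1.0184, c₁ = -0.9242, c₀ = 4.6139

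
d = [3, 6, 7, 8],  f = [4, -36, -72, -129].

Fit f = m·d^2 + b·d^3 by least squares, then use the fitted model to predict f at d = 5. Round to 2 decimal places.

The normal equations are: 7874·m + 57594·b = -13044;  57594·m + 427178·b = -98412.
(Σd^2·d^2 = 7874, Σd^2·d^3 = 57594, Σd^3·d^3 = 427178, Σd^2·f = -13044, Σd^3·f = -98412.)
Eliminating b: 427178·(row 1) − 57594·(row 2) gives 46530736·m = 427178·(-13044) − 57594·(-98412) = 95830896, so m = 855633/415453.
Then b = ((-98412) − 57594·(855633/415453))/427178 = -211071/415453.
At d = 5: f̂ = (855633/415453)·(25) + (-211071/415453)·(125) = -4993050/415453.

f̂ = -12.02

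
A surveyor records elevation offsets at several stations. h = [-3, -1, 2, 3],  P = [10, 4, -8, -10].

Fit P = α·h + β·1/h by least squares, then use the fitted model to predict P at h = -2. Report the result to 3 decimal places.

P̂ = 7.104

The normal equations are: 23·α + 4·β = -80;  4·α + (53/36)·β = -44/3.
Eliminating β: (53/36)·(row 1) − 4·(row 2) gives (643/36)·α = (53/36)·(-80) − 4·(-44/3) = -532/9, so α = -2128/643.
Then β = ((-44/3) − 4·(-2128/643))/(53/36) = -624/643.
At h = -2: P̂ = (-2128/643)·(-2) + (-624/643)·(-1/2) = 4568/643.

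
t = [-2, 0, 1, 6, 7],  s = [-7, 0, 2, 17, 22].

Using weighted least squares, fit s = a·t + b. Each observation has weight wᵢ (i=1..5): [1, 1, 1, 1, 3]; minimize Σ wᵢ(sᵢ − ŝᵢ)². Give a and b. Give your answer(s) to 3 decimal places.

Entries of XᵀWX: Σwᵢ·t·t = 188, Σwᵢ·t = 26, Σwᵢ·1 = 7.
Right-hand side: Σwᵢ·t·s = 580, Σwᵢ·s = 78.
XᵀWX·[a, b]ᵀ = XᵀWs becomes [[188, 26]; [26, 7]]·[a, b]ᵀ = [580, 78]ᵀ.
Eliminating b: 7·(row 1) − 26·(row 2) gives 640·a = 7·580 − 26·78 = 2032, so a = 127/40.
Then b = (78 − 26·(127/40))/7 = -13/20.

a = 3.175, b = -0.650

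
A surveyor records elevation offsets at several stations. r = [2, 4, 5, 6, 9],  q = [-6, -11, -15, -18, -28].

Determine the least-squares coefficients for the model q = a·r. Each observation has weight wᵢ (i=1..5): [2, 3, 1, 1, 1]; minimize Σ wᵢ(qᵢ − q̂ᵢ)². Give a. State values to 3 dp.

a = -2.985

Sums needed: Σwᵢ·r·r = 198.
Right-hand side: Σwᵢ·r·q = -591.
XᵀWX·[a]ᵀ = XᵀWq becomes [[198]]·[a]ᵀ = [-591]ᵀ.
a = (-591)/198 = -2.98485.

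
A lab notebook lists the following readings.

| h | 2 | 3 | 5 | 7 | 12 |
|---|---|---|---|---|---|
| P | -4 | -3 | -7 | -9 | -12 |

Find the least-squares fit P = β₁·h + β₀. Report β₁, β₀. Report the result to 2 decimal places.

Forming MᵀM = [[231, 29]; [29, 5]] and MᵀP = [-259, -35]ᵀ gives MᵀM·[β₁, β₀]ᵀ = MᵀP.
Δ = 231·5 − 29² = 314.
β₁ = ((-259)·5 − 29·(-35))/314 = -140/157; β₀ = (231·(-35) − 29·(-259))/314 = -287/157.

β₁ = -0.89, β₀ = -1.83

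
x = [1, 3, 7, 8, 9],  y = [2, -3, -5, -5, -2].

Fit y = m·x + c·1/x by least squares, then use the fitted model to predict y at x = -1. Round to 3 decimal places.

Sums needed: Σx·x = 204, Σx·1/x = 5, Σ1/x·1/x = 294529/254016.
Right-hand side: Σx·y = -100, Σ1/x·y = -283/504.
Normal equations: [[204, 5]; [5, 294529/254016]]·[m, c]ᵀ = [-100, -283/504]ᵀ.
det = 204·(294529/254016) − 5² = 4477793/21168.
m = ((-100)·(294529/254016) − 5·(-283/504))/(4477793/21168) = -7184935/13433379; c = (204·(-283/504) − 5·(-100))/(4477793/21168) = 8159256/4477793.
At x = -1: ŷ = (-7184935/13433379)·(-1) + (8159256/4477793)·(-1) = -17292833/13433379.

ŷ = -1.287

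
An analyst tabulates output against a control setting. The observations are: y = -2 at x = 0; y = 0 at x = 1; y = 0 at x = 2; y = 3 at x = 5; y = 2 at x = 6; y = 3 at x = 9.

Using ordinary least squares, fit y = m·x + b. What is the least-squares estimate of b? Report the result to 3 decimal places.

b = -1.020

MᵀM·[m, b]ᵀ = Mᵀy reads: 147·m + 23·b = 54;  23·m + 6·b = 6.
(Σx·x = 147, Σx = 23, Σ1 = 6, Σx·y = 54, Σy = 6.)
det = 147·6 − 23² = 353.
m = (54·6 − 23·6)/353 = 186/353; b = (147·6 − 23·54)/353 = -360/353.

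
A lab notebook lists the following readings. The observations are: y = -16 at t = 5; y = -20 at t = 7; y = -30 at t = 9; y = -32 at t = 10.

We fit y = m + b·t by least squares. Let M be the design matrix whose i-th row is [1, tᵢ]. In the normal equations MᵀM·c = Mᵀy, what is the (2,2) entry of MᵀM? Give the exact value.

Row 2 ↔ basis t, column 2 ↔ basis t, so (MᵀM)_{2,2} = Σᵢ (t)·(t) = (5)·(5) + (7)·(7) + (9)·(9) + (10)·(10) = 255.

255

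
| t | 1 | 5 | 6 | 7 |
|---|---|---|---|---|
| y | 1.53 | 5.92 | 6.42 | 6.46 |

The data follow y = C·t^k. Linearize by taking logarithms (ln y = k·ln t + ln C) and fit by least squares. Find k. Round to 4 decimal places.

k = 0.7784

Let Y = ln y. Fitting Y = k·ln t + ln C by least squares:
Sums: Σln t = 5.3471, Σ(ln t)² = 9.5873, Σln y = 5.9287, Σln t·ln y = 9.8241.
Normal system: [[9.5873, 5.3471]; [5.3471, 4]]·[k, ln C]ᵀ = [9.8241, 5.9287]ᵀ.
Solving (det = 9.7575): k = 0.77840, ln C = 0.44161.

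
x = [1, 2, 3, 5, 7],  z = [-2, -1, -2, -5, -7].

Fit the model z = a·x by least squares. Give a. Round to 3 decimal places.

a = -0.955

Setting ∂/∂a … = 0 gives: 88·a = -84.
a = (-84)/88 = -0.954545.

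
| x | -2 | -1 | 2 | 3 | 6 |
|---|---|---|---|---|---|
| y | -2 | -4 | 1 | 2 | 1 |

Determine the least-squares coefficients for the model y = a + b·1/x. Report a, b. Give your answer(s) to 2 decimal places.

Forming AᵀA = [[5, -1/2]; [-1/2, 59/36]] and Aᵀy = [-2, 19/3]ᵀ gives AᵀA·[a, b]ᵀ = Aᵀy.
det = 5·(59/36) − (-1/2)² = 143/18.
a = ((-2)·(59/36) − (-1/2)·(19/3))/(143/18) = -2/143; b = (5·(19/3) − (-1/2)·(-2))/(143/18) = 552/143.

a = -0.01, b = 3.86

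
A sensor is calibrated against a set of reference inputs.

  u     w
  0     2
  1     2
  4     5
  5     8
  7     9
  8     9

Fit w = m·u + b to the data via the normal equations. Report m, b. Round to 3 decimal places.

m = 1.007, b = 1.639

MᵀM·[m, b]ᵀ = Mᵀw reads: 155·m + 25·b = 197;  25·m + 6·b = 35.
Δ = 155·6 − 25² = 305.
m = (197·6 − 25·35)/305 = 307/305; b = (155·35 − 25·197)/305 = 100/61.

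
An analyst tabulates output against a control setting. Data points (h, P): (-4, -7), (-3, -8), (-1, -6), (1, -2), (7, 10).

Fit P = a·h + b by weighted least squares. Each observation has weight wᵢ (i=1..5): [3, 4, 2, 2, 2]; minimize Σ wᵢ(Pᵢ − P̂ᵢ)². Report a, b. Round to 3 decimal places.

Setting ∂/∂a … = 0 gives: 186·a + (-10)·b = 328;  (-10)·a + 13·b = -49.
(Σwᵢ·h·h = 186, Σwᵢ·h = -10, Σwᵢ·1 = 13, Σwᵢ·h·P = 328, Σwᵢ·P = -49.)
Determinant 186·13 − (-10)² = 2318.
a = (328·13 − (-10)·(-49))/2318 = 1887/1159; b = (186·(-49) − (-10)·328)/2318 = -2917/1159.

a = 1.628, b = -2.517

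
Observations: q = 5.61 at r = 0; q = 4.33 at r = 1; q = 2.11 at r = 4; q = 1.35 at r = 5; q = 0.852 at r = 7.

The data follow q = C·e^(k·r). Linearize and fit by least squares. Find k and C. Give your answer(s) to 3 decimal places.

k = -0.272, C = 5.698

Linearized form: ln q = k·r + ln C. From the 5 transformed points,
AᵀA = [[91.0000, 17.0000]; [17.0000, 5]], rhs = [4.8317, 4.0767]ᵀ  (here Σr = 17.0000, Σ(r)² = 91.0000, Σln q = 4.0767, Σr·ln q = 4.8317).
Δ = 91.0000·5 − (17.0000)² = 166.0000; k = (4.8317·5 − 17.0000·4.0767)/166.0000 = -0.27197, ln C = (91.0000·4.0767 − 17.0000·4.8317)/166.0000 = 1.74003, so C = exp(1.74003) = 5.69752.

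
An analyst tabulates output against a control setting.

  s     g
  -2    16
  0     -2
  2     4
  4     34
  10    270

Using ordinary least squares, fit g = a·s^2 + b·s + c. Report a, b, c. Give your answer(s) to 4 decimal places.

With design matrix A, AᵀA = [[10288, 1064, 124]; [1064, 124, 14]; [124, 14, 5]] and Aᵀg = [27624, 2812, 322]ᵀ.
Row-reducing yields a = 11561/3822, b = -830/273, c = -1340/637.

a = 3.0249, b = -3.0403, c = -2.1036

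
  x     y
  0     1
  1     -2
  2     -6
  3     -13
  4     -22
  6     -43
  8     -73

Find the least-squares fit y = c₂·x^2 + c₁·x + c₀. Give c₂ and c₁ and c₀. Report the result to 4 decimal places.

Normal-equation sums: Σx^2·x^2 = 5746, Σx^2·x = 828, Σx^2 = 130, Σx·x = 130, Σx = 24, Σ1 = 7.
And Σx^2·y = -6715, Σx·y = -983, Σy = -158.
Normal equations: [[5746, 828, 130]; [828, 130, 24]; [130, 24, 7]]·[c₂, c₁, c₀]ᵀ = [-6715, -983, -158]ᵀ.
Inverting the 3×3 Gram matrix, [c₂, c₁, c₀]ᵀ = [-40939/44898, -29079/14966, 22991/22449]ᵀ.

c₂ = -0.9118, c₁ = -1.9430, c₀ = 1.0241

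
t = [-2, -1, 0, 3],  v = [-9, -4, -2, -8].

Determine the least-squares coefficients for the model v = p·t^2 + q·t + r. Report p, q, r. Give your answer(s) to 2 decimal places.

p = -1.12, q = 1.30, r = -1.83

Entries of AᵀA: Σt^2·t^2 = 98, Σt^2·t = 18, Σt^2 = 14, Σt·t = 14, Σt = 0, Σ1 = 4.
For Aᵀv: Σt^2·v = -112, Σt·v = -2, Σv = -23.
Normal equations: [[98, 18, 14]; [18, 14, 0]; [14, 0, 4]]·[p, q, r]ᵀ = [-112, -2, -23]ᵀ.
Solving the 3×3 system (Gaussian elimination) gives p = -405/362, q = 469/362, r = -332/181.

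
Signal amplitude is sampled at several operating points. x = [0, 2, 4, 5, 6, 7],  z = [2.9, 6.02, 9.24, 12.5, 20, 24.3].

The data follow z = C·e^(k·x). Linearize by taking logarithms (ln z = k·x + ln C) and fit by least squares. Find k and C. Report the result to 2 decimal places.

k = 0.30, C = 2.99

Taking logs, ln z = k·x + ln C, so regress ln z on x.
XᵀX = [[130.0000, 24.0000]; [24.0000, 6]], rhs = [65.4207, 13.7953]ᵀ  (here Σx = 24.0000, Σ(x)² = 130.0000, Σln z = 13.7953, Σx·ln z = 65.4207).
Δ = 130.0000·6 − (24.0000)² = 204.0000; k = (65.4207·6 − 24.0000·13.7953)/204.0000 = 0.30116, ln C = (130.0000·13.7953 − 24.0000·65.4207)/204.0000 = 1.09455, so C = exp(1.09455) = 2.98785.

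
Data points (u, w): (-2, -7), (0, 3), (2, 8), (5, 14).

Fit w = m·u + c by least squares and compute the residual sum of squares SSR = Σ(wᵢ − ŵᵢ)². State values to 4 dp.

Setting ∂/∂m … = 0 gives: 33·m + 5·c = 100;  5·m + 4·c = 18.
(Σu·u = 33, Σu = 5, Σ1 = 4, Σu·w = 100, Σw = 18.)
Determinant 33·4 − 5² = 107.
m = (100·4 − 5·18)/107 = 310/107; c = (33·18 − 5·100)/107 = 94/107.
Residuals: -223/107, 227/107, 142/107, -146/107; SSR = 1334/107.

SSR = 12.4673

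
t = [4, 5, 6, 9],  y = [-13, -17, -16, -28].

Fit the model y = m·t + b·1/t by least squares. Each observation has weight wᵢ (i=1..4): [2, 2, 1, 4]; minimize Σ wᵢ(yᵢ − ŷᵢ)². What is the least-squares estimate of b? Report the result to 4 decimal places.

b = -3.5620

The normal system XᵀWX·[m, b]ᵀ = XᵀWy is [[442, 9]; [9, 4571/16200]]·[m, b]ᵀ = [-1378, -2557/90]ᵀ.
Eliminating b: (4571/16200)·(row 1) − 9·(row 2) gives (354091/8100)·m = (4571/16200)·(-1378) − 9·(-2557/90) = -1078249/8100, so m = -1078249/354091.
Then b = ((-2557/90) − 9·(-1078249/354091))/(4571/16200) = -1261260/354091.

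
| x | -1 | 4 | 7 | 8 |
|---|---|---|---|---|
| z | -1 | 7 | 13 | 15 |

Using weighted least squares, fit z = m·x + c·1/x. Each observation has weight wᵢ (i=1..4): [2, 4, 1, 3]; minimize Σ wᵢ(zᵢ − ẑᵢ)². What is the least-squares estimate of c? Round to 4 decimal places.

The normal equations are: 307·m + 10·c = 565;  10·m + (7267/3136)·c = 923/56.
Determinant 307·(7267/3136) − 10² = 1917369/3136.
m = (565·(7267/3136) − 10·(923/56))/(1917369/3136) = 398775/213041; c = (307·(923/56) − 10·565)/(1917369/3136) = -205576/213041.

c = -0.9650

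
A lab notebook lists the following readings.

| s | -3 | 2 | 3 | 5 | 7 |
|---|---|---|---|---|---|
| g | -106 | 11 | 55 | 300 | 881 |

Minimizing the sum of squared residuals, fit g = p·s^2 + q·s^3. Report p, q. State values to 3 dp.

p = -2.879, q = 2.979

From the data, Σs^2·s^2 = 3204, Σs^2·s^3 = 19964, Σs^3·s^3 = 134796.
Moment sums: Σs^2·g = 50254, Σs^3·g = 344118.
Eliminating q: 134796·(row 1) − 19964·(row 2) gives 33325088·p = 134796·50254 − 19964·344118 = -95933568, so p = -2997924/1041409.
Then q = (344118 − 19964·(-2997924/1041409))/134796 = 6205201/2082818.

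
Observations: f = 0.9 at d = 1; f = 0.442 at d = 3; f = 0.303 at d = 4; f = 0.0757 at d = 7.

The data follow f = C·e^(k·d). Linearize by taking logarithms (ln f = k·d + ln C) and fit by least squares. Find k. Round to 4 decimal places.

Taking logs, ln f = k·d + ln C, so regress ln f on d.
XᵀX = [[75.0000, 15.0000]; [15.0000, 4]], rhs = [-25.3976, -4.6968]ᵀ  (here Σd = 15.0000, Σ(d)² = 75.0000, Σln f = -4.6968, Σd·ln f = -25.3976).
Slope k = (n·Σd·ln f − Σd·Σln f)/(n·Σ(d)² − (Σd)²) = (4·-25.3976 − 15.0000·-4.6968)/75.0000 = -0.41518; ln C = (Σln f − k·Σd)/n = 0.38272.

k = -0.4152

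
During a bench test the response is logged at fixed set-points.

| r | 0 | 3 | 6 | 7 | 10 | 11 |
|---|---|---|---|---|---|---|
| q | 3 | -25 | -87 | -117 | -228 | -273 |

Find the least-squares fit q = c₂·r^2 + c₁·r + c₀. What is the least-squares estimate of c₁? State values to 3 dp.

c₁ = -3.098

Entries of XᵀX: Σr^2·r^2 = 28419, Σr^2·r = 2917, Σr^2 = 315, Σr·r = 315, Σr = 37, Σ1 = 6.
And Σr^2·q = -64923, Σr·q = -6699, Σq = -727.
XᵀX·[c₂, c₁, c₀]ᵀ = Xᵀq becomes [[28419, 2917, 315]; [2917, 315, 37]; [315, 37, 6]]·[c₂, c₁, c₀]ᵀ = [-64923, -6699, -727]ᵀ.
Solving the 3×3 system (Gaussian elimination) gives c₂ = -491819/246180, c₁ = -254189/82060, c₀ = 173546/61545.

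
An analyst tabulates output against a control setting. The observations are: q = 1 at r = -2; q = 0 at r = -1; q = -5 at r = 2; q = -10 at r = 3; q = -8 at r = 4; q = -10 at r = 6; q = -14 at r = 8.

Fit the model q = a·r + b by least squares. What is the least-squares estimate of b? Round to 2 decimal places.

Compute the Gram sums: Σr·r = 134, Σr = 20, Σ1 = 7.
And Σr·q = -246, Σq = -46.
Δ = 134·7 − 20² = 538.
a = ((-246)·7 − 20·(-46))/538 = -401/269; b = (134·(-46) − 20·(-246))/538 = -622/269.

b = -2.31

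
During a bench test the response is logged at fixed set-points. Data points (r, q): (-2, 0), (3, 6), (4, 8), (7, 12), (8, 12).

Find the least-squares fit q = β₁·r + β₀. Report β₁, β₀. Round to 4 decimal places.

With design matrix X, XᵀX = [[142, 20]; [20, 5]] and Xᵀq = [230, 38]ᵀ.
Δ = 142·5 − 20² = 310.
β₁ = (230·5 − 20·38)/310 = 39/31; β₀ = (142·38 − 20·230)/310 = 398/155.

β₁ = 1.2581, β₀ = 2.5677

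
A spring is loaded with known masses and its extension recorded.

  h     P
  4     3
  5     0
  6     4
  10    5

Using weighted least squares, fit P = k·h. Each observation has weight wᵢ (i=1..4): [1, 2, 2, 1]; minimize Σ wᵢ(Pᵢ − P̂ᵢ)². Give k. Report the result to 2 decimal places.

k = 0.46

Sums needed: Σwᵢ·h·h = 238.
Moment sums: Σwᵢ·h·P = 110.
Normal equations: [[238]]·[k]ᵀ = [110]ᵀ.
k = 110/238 = 0.462185.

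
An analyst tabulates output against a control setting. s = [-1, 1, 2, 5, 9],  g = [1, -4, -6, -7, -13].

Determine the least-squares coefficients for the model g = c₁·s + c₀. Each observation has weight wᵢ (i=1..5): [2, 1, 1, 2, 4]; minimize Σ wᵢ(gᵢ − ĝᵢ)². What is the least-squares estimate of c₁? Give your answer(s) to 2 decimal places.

The normal equations are: 381·c₁ + 47·c₀ = -556;  47·c₁ + 10·c₀ = -74.
det = 381·10 − 47² = 1601.
c₁ = ((-556)·10 − 47·(-74))/1601 = -2082/1601; c₀ = (381·(-74) − 47·(-556))/1601 = -2062/1601.

c₁ = -1.30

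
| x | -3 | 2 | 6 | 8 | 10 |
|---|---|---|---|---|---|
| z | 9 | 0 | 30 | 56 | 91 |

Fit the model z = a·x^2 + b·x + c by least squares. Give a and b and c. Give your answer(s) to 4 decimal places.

Compute the Gram sums: Σx^2·x^2 = 15489, Σx^2·x = 1709, Σx^2 = 213, Σx·x = 213, Σx = 23, Σ1 = 5.
For Mᵀz: Σx^2·z = 13845, Σx·z = 1511, Σz = 186.
Row-reducing yields a = 392141/389942, b = -283407/389942, c = -63978/27853.

a = 1.0056, b = -0.7268, c = -2.2970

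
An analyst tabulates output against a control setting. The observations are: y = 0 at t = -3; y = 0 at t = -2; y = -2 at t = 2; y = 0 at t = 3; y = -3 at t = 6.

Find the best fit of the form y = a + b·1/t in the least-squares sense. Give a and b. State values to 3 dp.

The normal equations are: 5·a + (1/6)·b = -5;  (1/6)·a + (3/4)·b = -3/2.
Δ = 5·(3/4) − (1/6)² = 67/18.
a = ((-5)·(3/4) − (1/6)·(-3/2))/(67/18) = -63/67; b = (5·(-3/2) − (1/6)·(-5))/(67/18) = -120/67.

a = -0.940, b = -1.791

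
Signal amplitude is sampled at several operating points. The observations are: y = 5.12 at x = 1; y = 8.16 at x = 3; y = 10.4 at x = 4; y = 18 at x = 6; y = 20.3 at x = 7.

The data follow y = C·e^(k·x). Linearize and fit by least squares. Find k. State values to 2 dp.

Linearized form: ln y = k·x + ln C. From the 5 transformed points,
XᵀX = [[111.0000, 21.0000]; [21.0000, 5]], rhs = [55.7147, 11.9752]ᵀ  (here Σx = 21.0000, Σ(x)² = 111.0000, Σln y = 11.9752, Σx·ln y = 55.7147).
Slope k = (n·Σx·ln y − Σx·Σln y)/(n·Σ(x)² − (Σx)²) = (5·55.7147 − 21.0000·11.9752)/114.0000 = 0.23767; ln C = (Σln y − k·Σx)/n = 1.39683.

k = 0.24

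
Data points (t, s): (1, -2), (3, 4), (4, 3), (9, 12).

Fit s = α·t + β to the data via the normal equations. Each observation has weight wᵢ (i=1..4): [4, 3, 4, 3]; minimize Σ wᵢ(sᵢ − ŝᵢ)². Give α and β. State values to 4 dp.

α = 1.6842, β = -3.0226

With design matrix X, XᵀWX = [[338, 56]; [56, 14]] and XᵀWs = [400, 52]ᵀ.
Eliminating β: 14·(row 1) − 56·(row 2) gives 1596·α = 14·400 − 56·52 = 2688, so α = 32/19.
Then β = (52 − 56·(32/19))/14 = -402/133.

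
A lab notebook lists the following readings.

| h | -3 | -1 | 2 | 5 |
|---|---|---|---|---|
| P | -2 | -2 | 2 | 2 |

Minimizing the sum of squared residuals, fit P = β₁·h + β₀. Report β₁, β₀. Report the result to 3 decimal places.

β₁ = 0.599, β₀ = -0.449

With design matrix M, MᵀM = [[39, 3]; [3, 4]] and MᵀP = [22, 0]ᵀ.
Determinant 39·4 − 3² = 147.
β₁ = (22·4 − 3·0)/147 = 88/147; β₀ = (39·0 − 3·22)/147 = -22/49.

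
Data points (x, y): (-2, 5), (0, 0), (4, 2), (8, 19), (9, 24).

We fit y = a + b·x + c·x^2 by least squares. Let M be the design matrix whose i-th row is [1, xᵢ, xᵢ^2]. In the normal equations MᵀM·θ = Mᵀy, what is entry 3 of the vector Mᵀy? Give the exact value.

3212

Entry 3 ↔ basis x^2, so (Mᵀy)_{3} = Σᵢ (x^2)·yᵢ = (4)·(5) + (0)·(0) + (16)·(2) + (64)·(19) + (81)·(24) = 3212.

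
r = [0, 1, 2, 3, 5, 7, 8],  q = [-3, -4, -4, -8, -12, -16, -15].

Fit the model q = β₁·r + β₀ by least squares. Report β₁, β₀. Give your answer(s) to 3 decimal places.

β₁ = -1.763, β₀ = -2.309

Normal-equation sums: Σr·r = 152, Σr = 26, Σ1 = 7.
And Σr·q = -328, Σq = -62.
AᵀA·[β₁, β₀]ᵀ = Aᵀq becomes [[152, 26]; [26, 7]]·[β₁, β₀]ᵀ = [-328, -62]ᵀ.
det = 152·7 − 26² = 388.
β₁ = ((-328)·7 − 26·(-62))/388 = -171/97; β₀ = (152·(-62) − 26·(-328))/388 = -224/97.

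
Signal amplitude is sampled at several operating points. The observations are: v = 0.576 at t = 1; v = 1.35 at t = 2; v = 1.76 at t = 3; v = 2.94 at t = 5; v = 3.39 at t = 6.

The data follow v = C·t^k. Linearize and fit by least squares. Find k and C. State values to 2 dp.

With ln vᵢ as the transformed response and ln tᵢ as the regressor:
Σln t = 5.1930, Σ(ln t)² = 7.4881, Σln v = 2.6130, Σln t·ln v = 4.7521.
Equations: 7.4881·k + 5.1930·ln C = 4.7521;  5.1930·k + 5·ln C = 2.6130.
Δ = 7.4881·5 − (5.1930)² = 10.4737; k = (4.7521·5 − 5.1930·2.6130)/10.4737 = 0.97306, ln C = (7.4881·2.6130 − 5.1930·4.7521)/10.4737 = -0.48801, so C = exp(-0.48801) = 0.61385.

k = 0.97, C = 0.61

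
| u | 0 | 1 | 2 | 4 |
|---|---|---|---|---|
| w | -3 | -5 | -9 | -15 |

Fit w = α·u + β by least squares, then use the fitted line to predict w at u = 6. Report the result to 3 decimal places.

ŵ = -21.114

The normal system XᵀX·[α, β]ᵀ = Xᵀw is [[21, 7]; [7, 4]]·[α, β]ᵀ = [-83, -32]ᵀ.
Determinant 21·4 − 7² = 35.
α = ((-83)·4 − 7·(-32))/35 = -108/35; β = (21·(-32) − 7·(-83))/35 = -13/5.
At u = 6: ŵ = (-108/35)·(6) + (-13/5)·(1) = -739/35.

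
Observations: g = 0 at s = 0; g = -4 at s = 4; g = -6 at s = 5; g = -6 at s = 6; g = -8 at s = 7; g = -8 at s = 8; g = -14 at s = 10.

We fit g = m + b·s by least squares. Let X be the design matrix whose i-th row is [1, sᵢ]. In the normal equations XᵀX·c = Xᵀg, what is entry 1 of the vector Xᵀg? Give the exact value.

Entry 1 ↔ basis 1, so (Xᵀg)_{1} = Σᵢ gᵢ = (1)·(0) + (1)·(-4) + (1)·(-6) + (1)·(-6) + (1)·(-8) + (1)·(-8) + (1)·(-14) = -46.

-46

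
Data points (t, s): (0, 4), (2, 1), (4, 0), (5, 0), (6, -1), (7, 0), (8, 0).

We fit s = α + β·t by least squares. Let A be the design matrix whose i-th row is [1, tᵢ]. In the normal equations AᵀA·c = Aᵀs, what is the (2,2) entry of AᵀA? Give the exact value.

Row 2 ↔ basis t, column 2 ↔ basis t, so (AᵀA)_{2,2} = Σᵢ (t)·(t) = (0)·(0) + (2)·(2) + (4)·(4) + (5)·(5) + (6)·(6) + (7)·(7) + (8)·(8) = 194.

194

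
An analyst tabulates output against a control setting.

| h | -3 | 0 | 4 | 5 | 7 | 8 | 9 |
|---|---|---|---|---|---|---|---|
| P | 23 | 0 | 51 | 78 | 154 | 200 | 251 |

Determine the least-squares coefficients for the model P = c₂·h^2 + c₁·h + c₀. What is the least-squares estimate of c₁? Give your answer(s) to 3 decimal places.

Sums needed: Σh^2·h^2 = 14020, Σh^2·h = 1746, Σh^2 = 244, Σh·h = 244, Σh = 30, Σ1 = 7.
For MᵀP: Σh^2·P = 43650, Σh·P = 5462, ΣP = 757.
Solving the 3×3 system (Gaussian elimination) gives c₂ = 769346/255801, c₁ = 82393/85267, c₀ = -213491/255801.

c₁ = 0.966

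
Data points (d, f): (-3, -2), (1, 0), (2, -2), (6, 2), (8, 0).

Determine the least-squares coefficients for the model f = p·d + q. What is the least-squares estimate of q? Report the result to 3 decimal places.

The normal system AᵀA·[p, q]ᵀ = Aᵀf is [[114, 14]; [14, 5]]·[p, q]ᵀ = [14, -2]ᵀ.
Δ = 114·5 − 14² = 374.
p = (14·5 − 14·(-2))/374 = 49/187; q = (114·(-2) − 14·14)/374 = -212/187.

q = -1.134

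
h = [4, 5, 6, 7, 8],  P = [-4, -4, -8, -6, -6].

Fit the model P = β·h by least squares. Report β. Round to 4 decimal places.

Sums needed: Σh·h = 190.
For MᵀP: Σh·P = -174.
MᵀM·[β]ᵀ = MᵀP becomes [[190]]·[β]ᵀ = [-174]ᵀ.
Hence β = -174 / 190 ≈ -0.915789.

β = -0.9158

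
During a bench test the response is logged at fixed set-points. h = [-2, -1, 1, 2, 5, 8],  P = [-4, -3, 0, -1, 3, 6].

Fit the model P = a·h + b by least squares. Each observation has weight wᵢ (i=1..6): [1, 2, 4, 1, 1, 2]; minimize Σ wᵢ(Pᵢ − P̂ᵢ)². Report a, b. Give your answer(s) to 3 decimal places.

a = 0.964, b = -1.652

Entries of XᵀWX: Σwᵢ·h·h = 167, Σwᵢ·h = 23, Σwᵢ·1 = 11.
And Σwᵢ·h·P = 123, Σwᵢ·P = 4.
So XᵀWX·[a, b]ᵀ = XᵀWP: [[167, 23]; [23, 11]]·[a, b]ᵀ = [123, 4]ᵀ.
Δ = 167·11 − 23² = 1308.
a = (123·11 − 23·4)/1308 = 1261/1308; b = (167·4 − 23·123)/1308 = -2161/1308.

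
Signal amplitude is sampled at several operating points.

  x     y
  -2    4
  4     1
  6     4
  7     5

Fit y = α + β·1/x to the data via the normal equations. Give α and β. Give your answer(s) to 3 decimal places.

With design matrix A, AᵀA = [[4, 5/84]; [5/84, 2545/7056]] and Aᵀy = [14, -31/84]ᵀ.
Eliminating β: (2545/7056)·(row 1) − (5/84)·(row 2) gives (3385/2352)·α = (2545/7056)·14 − (5/84)·(-31/84) = 35785/7056, so α = 7157/2031.
Then β = ((-31/84) − (5/84)·(7157/2031))/(2545/7056) = -5432/3385.

α = 3.524, β = -1.605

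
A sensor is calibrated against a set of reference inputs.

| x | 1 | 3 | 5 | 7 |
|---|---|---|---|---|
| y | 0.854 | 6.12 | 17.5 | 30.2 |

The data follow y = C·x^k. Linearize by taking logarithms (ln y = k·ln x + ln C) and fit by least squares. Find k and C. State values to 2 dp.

k = 1.85, C = 0.84

With ln yᵢ as the transformed response and ln xᵢ as the regressor:
Σln x = 4.6540, Σ(ln x)² = 7.5838, Σln y = 7.9238, Σln x·ln y = 13.2281.
Equations: 7.5838·k + 4.6540·ln C = 13.2281;  4.6540·k + 4·ln C = 7.9238.
Solving (det = 8.6759): k = 1.84828, ln C = -0.16951, so C = exp(-0.16951) = 0.84408.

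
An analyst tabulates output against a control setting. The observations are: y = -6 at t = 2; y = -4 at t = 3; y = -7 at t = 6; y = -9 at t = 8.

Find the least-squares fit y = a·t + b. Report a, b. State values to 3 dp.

a = -0.637, b = -3.473

Entries of AᵀA: Σt·t = 113, Σt = 19, Σ1 = 4.
Moment sums: Σt·y = -138, Σy = -26.
AᵀA·[a, b]ᵀ = Aᵀy becomes [[113, 19]; [19, 4]]·[a, b]ᵀ = [-138, -26]ᵀ.
det = 113·4 − 19² = 91.
a = ((-138)·4 − 19·(-26))/91 = -58/91; b = (113·(-26) − 19·(-138))/91 = -316/91.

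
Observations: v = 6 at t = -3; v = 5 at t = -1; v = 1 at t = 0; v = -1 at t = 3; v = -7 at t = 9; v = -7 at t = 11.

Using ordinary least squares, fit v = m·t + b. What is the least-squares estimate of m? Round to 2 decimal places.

Normal-equation sums: Σt·t = 221, Σt = 19, Σ1 = 6.
Moment sums: Σt·v = -166, Σv = -3.
So XᵀX·[m, b]ᵀ = Xᵀv: [[221, 19]; [19, 6]]·[m, b]ᵀ = [-166, -3]ᵀ.
Δ = 221·6 − 19² = 965.
m = ((-166)·6 − 19·(-3))/965 = -939/965; b = (221·(-3) − 19·(-166))/965 = 2491/965.

m = -0.97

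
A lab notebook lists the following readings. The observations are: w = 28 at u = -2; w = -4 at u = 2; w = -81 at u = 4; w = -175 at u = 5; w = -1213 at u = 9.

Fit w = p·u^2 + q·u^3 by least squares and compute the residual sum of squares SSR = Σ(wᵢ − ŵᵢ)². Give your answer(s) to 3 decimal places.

SSR = 0.644

The normal equations are: 7474·p + 63198·q = -103828;  63198·p + 551290·q = -911592.
(Σu^2·u^2 = 7474, Σu^2·u^3 = 63198, Σu^3·u^3 = 551290, Σu^2·w = -103828, Σu^3·w = -911592.)
Determinant 7474·551290 − 63198² = 126354256.
p = ((-103828)·551290 − 63198·(-911592))/126354256 = 6633091/2256326; q = (7474·(-911592) − 63198·(-103828))/126354256 = -4491369/2256326.
Residuals: 356906/1128163, 186642/1128163, -722123/1128163, 368400/1128163, 2096/1128163; SSR = 726315/1128163.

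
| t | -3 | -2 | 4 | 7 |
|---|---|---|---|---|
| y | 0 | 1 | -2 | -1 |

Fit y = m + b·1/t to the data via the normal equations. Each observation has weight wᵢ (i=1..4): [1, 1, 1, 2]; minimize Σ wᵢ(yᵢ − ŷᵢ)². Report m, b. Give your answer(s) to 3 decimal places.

Compute the Gram sums: Σwᵢ·1 = 5, Σwᵢ·1/t = -25/84, Σwᵢ·1/t·1/t = 3277/7056.
And Σwᵢ·y = -3, Σwᵢ·1/t·y = -9/7.
Δ = 5·(3277/7056) − (-25/84)² = 985/441.
m = ((-3)·(3277/7056) − (-25/84)·(-9/7))/(985/441) = -12531/15760; b = (5·(-9/7) − (-25/84)·(-3))/(985/441) = -2583/788.

m = -0.795, b = -3.278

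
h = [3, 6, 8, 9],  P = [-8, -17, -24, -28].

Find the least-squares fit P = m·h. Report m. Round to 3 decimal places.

AᵀA·[m]ᵀ = AᵀP reads: 190·m = -570.
Hence m = -570 / 190 ≈ -3.

m = -3.000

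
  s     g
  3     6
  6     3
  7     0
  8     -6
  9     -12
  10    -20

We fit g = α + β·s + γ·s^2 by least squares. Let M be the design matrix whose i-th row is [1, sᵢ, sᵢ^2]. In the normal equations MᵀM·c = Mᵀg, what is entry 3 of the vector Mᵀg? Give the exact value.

Entry 3 ↔ basis s^2, so (Mᵀg)_{3} = Σᵢ (s^2)·gᵢ = (9)·(6) + (36)·(3) + (49)·(0) + (64)·(-6) + (81)·(-12) + (100)·(-20) = -3194.

-3194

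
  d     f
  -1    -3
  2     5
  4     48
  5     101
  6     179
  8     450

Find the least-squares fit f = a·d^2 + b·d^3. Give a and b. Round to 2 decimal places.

From the data, Σd^2·d^2 = 6290, Σd^2·d^3 = 44724, Σd^3·d^3 = 328586.
And Σd^2·f = 38554, Σd^3·f = 284804.
Normal equations: [[6290, 44724]; [44724, 328586]]·[a, b]ᵀ = [38554, 284804]ᵀ.
Determinant 6290·328586 − 44724² = 66569764.
a = (38554·328586 − 44724·284804)/66569764 = -17317363/16642441; b = (6290·284804 − 44724·38554)/66569764 = 16782016/16642441.

a = -1.04, b = 1.01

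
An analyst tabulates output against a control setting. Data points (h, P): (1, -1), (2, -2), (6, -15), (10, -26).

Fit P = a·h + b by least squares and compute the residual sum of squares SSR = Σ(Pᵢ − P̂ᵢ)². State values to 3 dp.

With design matrix A, AᵀA = [[141, 19]; [19, 4]] and AᵀP = [-355, -44]ᵀ.
Δ = 141·4 − 19² = 203.
a = ((-355)·4 − 19·(-44))/203 = -584/203; b = (141·(-44) − 19·(-355))/203 = 541/203.
Residuals: -160/203, 221/203, -82/203, 3/29; SSR = 402/203.

SSR = 1.980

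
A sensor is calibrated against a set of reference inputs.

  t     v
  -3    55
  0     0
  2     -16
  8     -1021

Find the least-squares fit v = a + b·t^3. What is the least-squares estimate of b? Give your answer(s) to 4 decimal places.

b = -1.9950

With design matrix X, XᵀX = [[4, 493]; [493, 262937]] and Xᵀv = [-982, -524365]ᵀ.
Δ = 4·262937 − 493² = 808699.
a = ((-982)·262937 − 493·(-524365))/808699 = 307811/808699; b = (4·(-524365) − 493·(-982))/808699 = -1613334/808699.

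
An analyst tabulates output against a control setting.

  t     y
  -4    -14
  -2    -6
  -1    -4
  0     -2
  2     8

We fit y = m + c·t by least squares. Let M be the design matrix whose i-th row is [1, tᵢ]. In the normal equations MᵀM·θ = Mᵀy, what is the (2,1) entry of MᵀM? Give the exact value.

-5

Row 2 ↔ basis t, column 1 ↔ basis 1, so (MᵀM)_{2,1} = Σᵢ t = (-4)·(1) + (-2)·(1) + (-1)·(1) + (0)·(1) + (2)·(1) = -5.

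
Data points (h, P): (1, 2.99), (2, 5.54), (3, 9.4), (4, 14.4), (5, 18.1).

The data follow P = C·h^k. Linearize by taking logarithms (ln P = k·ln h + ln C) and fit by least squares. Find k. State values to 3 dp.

Let Y = ln P. Fitting Y = k·ln h + ln C by least squares:
Σln h = 4.7875, Σ(ln h)² = 6.1995, Σln P = 10.6111, Σln h·ln P = 12.0067.
Normal system: [[6.1995, 4.7875]; [4.7875, 5]]·[k, ln C]ᵀ = [12.0067, 10.6111]ᵀ.
Solving (det = 8.0774): k = 1.14304, ln C = 1.02777.

k = 1.143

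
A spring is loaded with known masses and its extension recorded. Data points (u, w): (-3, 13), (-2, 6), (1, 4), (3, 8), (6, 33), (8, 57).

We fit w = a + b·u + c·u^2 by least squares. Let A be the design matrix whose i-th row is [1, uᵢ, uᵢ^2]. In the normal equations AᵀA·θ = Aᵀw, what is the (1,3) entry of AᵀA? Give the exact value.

123

Row 1 ↔ basis 1, column 3 ↔ basis u^2, so (AᵀA)_{1,3} = Σᵢ u^2 = (1)·(9) + (1)·(4) + (1)·(1) + (1)·(9) + (1)·(36) + (1)·(64) = 123.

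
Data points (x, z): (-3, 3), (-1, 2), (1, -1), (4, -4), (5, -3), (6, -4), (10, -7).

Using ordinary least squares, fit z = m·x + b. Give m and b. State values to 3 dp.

The normal system AᵀA·[m, b]ᵀ = Aᵀz is [[188, 22]; [22, 7]]·[m, b]ᵀ = [-137, -14]ᵀ.
Δ = 188·7 − 22² = 832.
m = ((-137)·7 − 22·(-14))/832 = -651/832; b = (188·(-14) − 22·(-137))/832 = 191/416.

m = -0.782, b = 0.459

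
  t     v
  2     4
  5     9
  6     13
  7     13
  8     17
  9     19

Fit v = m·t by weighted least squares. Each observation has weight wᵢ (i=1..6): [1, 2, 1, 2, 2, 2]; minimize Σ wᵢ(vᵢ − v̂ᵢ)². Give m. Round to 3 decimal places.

Forming AᵀWA = [[478]] and AᵀWv = [972]ᵀ gives AᵀWA·[m]ᵀ = AᵀWv.
Hence m = 972 / 478 ≈ 2.03347.

m = 2.033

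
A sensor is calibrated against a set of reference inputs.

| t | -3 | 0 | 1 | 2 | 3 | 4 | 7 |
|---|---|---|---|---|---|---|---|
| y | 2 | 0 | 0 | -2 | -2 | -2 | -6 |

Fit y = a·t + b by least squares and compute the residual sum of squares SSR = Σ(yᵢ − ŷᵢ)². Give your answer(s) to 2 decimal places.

Sums needed: Σt·t = 88, Σt = 14, Σ1 = 7.
Right-hand side: Σt·y = -66, Σy = -10.
Eliminating b: 7·(row 1) − 14·(row 2) gives 420·a = 7·(-66) − 14·(-10) = -322, so a = -23/30.
Then b = ((-10) − 14·(-23/30))/7 = 11/105.
Residuals: -17/42, -11/105, 139/210, -4/7, 41/210, 101/105, -31/42; SSR = 257/105.

SSR = 2.45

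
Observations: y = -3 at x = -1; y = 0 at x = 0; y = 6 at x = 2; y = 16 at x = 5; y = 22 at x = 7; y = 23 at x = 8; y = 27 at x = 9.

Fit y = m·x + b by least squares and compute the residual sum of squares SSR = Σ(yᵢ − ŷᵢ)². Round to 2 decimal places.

SSR = 2.86

With design matrix M, MᵀM = [[224, 30]; [30, 7]] and Mᵀy = [676, 91]ᵀ.
Determinant 224·7 − 30² = 668.
m = (676·7 − 30·91)/668 = 1001/334; b = (224·91 − 30·676)/668 = 26/167.
Residuals: -53/334, -26/167, -25/167, 287/334, 289/334, -189/167, -43/334; SSR = 477/167.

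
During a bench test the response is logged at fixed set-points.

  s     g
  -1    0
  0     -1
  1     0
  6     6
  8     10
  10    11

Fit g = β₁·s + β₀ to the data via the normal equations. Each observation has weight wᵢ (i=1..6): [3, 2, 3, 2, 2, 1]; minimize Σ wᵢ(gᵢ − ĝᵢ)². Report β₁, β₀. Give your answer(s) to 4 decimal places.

With design matrix X, XᵀWX = [[306, 38]; [38, 13]] and XᵀWg = [342, 41]ᵀ.
Eliminating β₀: 13·(row 1) − 38·(row 2) gives 2534·β₁ = 13·342 − 38·41 = 2888, so β₁ = 1444/1267.
Then β₀ = (41 − 38·(1444/1267))/13 = -225/1267.

β₁ = 1.1397, β₀ = -0.1776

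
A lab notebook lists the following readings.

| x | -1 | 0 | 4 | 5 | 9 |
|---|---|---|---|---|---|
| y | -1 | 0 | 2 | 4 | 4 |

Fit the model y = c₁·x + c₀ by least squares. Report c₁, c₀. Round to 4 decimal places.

From the data, Σx·x = 123, Σx = 17, Σ1 = 5.
For Mᵀy: Σx·y = 65, Σy = 9.
Eliminating c₀: 5·(row 1) − 17·(row 2) gives 326·c₁ = 5·65 − 17·9 = 172, so c₁ = 86/163.
Then c₀ = (9 − 17·(86/163))/5 = 1/163.

c₁ = 0.5276, c₀ = 0.0061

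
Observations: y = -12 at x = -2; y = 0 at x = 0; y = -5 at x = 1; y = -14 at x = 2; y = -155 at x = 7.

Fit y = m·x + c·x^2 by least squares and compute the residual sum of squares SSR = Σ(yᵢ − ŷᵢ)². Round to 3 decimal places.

SSR = 2.740

Forming MᵀM = [[58, 344]; [344, 2434]] and Mᵀy = [-1094, -7704]ᵀ gives MᵀM·[m, c]ᵀ = Mᵀy.
Eliminating c: 2434·(row 1) − 344·(row 2) gives 22836·m = 2434·(-1094) − 344·(-7704) = -12620, so m = -3155/5709.
Then c = ((-7704) − 344·(-3155/5709))/2434 = -17624/5709.
Residuals: -4322/5709, 0, -706/519, -1040/1903, 766/5709; SSR = 15644/5709.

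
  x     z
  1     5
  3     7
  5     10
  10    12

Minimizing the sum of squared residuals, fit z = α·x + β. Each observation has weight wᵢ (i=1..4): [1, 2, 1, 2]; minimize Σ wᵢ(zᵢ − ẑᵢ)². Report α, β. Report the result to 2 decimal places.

α = 0.74, β = 4.88

Forming MᵀWM = [[244, 32]; [32, 6]] and MᵀWz = [337, 53]ᵀ gives MᵀWM·[α, β]ᵀ = MᵀWz.
Δ = 244·6 − 32² = 440.
α = (337·6 − 32·53)/440 = 163/220; β = (244·53 − 32·337)/440 = 537/110.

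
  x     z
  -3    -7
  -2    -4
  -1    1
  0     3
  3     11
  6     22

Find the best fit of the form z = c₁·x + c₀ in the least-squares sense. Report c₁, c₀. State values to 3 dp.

With design matrix M, MᵀM = [[59, 3]; [3, 6]] and Mᵀz = [193, 26]ᵀ.
Eliminating c₀: 6·(row 1) − 3·(row 2) gives 345·c₁ = 6·193 − 3·26 = 1080, so c₁ = 72/23.
Then c₀ = (26 − 3·(72/23))/6 = 191/69.

c₁ = 3.130, c₀ = 2.768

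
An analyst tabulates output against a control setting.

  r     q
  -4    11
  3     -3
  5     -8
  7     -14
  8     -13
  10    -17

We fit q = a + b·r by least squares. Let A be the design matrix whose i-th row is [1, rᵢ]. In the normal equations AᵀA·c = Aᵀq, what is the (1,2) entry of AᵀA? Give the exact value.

29

Row 1 ↔ basis 1, column 2 ↔ basis r, so (AᵀA)_{1,2} = Σᵢ r = (1)·(-4) + (1)·(3) + (1)·(5) + (1)·(7) + (1)·(8) + (1)·(10) = 29.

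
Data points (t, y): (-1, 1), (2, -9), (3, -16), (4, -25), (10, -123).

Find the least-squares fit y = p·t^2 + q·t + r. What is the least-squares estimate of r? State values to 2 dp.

Forming AᵀA = [[10354, 1098, 130]; [1098, 130, 18]; [130, 18, 5]] and Aᵀy = [-12879, -1397, -172]ᵀ gives AᵀA·[p, q, r]ᵀ = Aᵀy.
Row-reducing yields p = -72653/72256, q = -159959/72256, r = -2597/9032.

r = -0.29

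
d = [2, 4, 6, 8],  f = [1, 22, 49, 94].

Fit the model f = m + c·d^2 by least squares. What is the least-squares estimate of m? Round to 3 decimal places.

m = -4.372

Sums needed: Σ1 = 4, Σd^2 = 120, Σd^2·d^2 = 5664.
Moment sums: Σf = 166, Σd^2·f = 8136.
Normal equations: [[4, 120]; [120, 5664]]·[m, c]ᵀ = [166, 8136]ᵀ.
Eliminating c: 5664·(row 1) − 120·(row 2) gives 8256·m = 5664·166 − 120·8136 = -36096, so m = -188/43.
Then c = (8136 − 120·(-188/43))/5664 = 263/172.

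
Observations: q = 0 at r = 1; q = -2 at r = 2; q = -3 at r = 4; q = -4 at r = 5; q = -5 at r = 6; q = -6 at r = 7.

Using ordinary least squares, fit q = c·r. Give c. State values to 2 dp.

Normal-equation sums: Σr·r = 131.
Moment sums: Σr·q = -108.
Normal equations: [[131]]·[c]ᵀ = [-108]ᵀ.
Hence c = -108 / 131 ≈ -0.824427.

c = -0.82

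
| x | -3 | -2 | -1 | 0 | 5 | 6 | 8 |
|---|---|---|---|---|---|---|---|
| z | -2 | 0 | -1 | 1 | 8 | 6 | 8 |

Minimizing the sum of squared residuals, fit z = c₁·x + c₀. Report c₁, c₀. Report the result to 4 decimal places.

c₁ = 0.9565, c₀ = 1.0808

The normal equations are: 139·c₁ + 13·c₀ = 147;  13·c₁ + 7·c₀ = 20.
Eliminating c₀: 7·(row 1) − 13·(row 2) gives 804·c₁ = 7·147 − 13·20 = 769, so c₁ = 769/804.
Then c₀ = (20 − 13·(769/804))/7 = 869/804.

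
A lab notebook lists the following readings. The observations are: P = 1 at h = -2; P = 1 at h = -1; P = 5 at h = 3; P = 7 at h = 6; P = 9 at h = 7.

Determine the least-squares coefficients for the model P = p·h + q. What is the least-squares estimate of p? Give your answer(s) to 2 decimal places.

Forming AᵀA = [[99, 13]; [13, 5]] and AᵀP = [117, 23]ᵀ gives AᵀA·[p, q]ᵀ = AᵀP.
Determinant 99·5 − 13² = 326.
p = (117·5 − 13·23)/326 = 143/163; q = (99·23 − 13·117)/326 = 378/163.

p = 0.88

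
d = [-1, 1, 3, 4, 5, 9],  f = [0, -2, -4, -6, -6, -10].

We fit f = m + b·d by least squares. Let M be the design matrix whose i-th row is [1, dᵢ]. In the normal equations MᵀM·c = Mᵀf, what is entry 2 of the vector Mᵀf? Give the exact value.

Entry 2 ↔ basis d, so (Mᵀf)_{2} = Σᵢ (d)·fᵢ = (-1)·(0) + (1)·(-2) + (3)·(-4) + (4)·(-6) + (5)·(-6) + (9)·(-10) = -158.

-158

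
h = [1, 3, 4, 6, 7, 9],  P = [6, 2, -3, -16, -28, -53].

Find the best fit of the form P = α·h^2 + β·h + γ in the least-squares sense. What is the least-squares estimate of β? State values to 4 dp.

β = 1.8095

Forming MᵀM = [[10596, 1380, 192]; [1380, 192, 30]; [192, 30, 6]] and MᵀP = [-6265, -769, -92]ᵀ gives MᵀM·[α, β, γ]ᵀ = MᵀP.
Row-reducing yields α = -11/12, β = 38/21, γ = 104/21.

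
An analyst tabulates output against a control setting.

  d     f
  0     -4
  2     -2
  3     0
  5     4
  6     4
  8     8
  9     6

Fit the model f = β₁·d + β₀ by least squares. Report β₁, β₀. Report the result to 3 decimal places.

β₁ = 1.302, β₀ = -3.851

Normal-equation sums: Σd·d = 219, Σd = 33, Σ1 = 7.
Moment sums: Σd·f = 158, Σf = 16.
XᵀX·[β₁, β₀]ᵀ = Xᵀf becomes [[219, 33]; [33, 7]]·[β₁, β₀]ᵀ = [158, 16]ᵀ.
Determinant 219·7 − 33² = 444.
β₁ = (158·7 − 33·16)/444 = 289/222; β₀ = (219·16 − 33·158)/444 = -285/74.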